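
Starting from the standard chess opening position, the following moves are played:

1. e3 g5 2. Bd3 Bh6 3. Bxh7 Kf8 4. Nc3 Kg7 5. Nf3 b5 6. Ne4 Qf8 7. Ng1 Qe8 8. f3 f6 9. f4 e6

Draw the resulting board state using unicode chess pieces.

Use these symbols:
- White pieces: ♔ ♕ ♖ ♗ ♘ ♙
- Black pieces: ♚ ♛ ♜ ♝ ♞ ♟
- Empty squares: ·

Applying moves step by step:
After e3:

♜ ♞ ♝ ♛ ♚ ♝ ♞ ♜
♟ ♟ ♟ ♟ ♟ ♟ ♟ ♟
· · · · · · · ·
· · · · · · · ·
· · · · · · · ·
· · · · ♙ · · ·
♙ ♙ ♙ ♙ · ♙ ♙ ♙
♖ ♘ ♗ ♕ ♔ ♗ ♘ ♖


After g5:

♜ ♞ ♝ ♛ ♚ ♝ ♞ ♜
♟ ♟ ♟ ♟ ♟ ♟ · ♟
· · · · · · · ·
· · · · · · ♟ ·
· · · · · · · ·
· · · · ♙ · · ·
♙ ♙ ♙ ♙ · ♙ ♙ ♙
♖ ♘ ♗ ♕ ♔ ♗ ♘ ♖


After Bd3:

♜ ♞ ♝ ♛ ♚ ♝ ♞ ♜
♟ ♟ ♟ ♟ ♟ ♟ · ♟
· · · · · · · ·
· · · · · · ♟ ·
· · · · · · · ·
· · · ♗ ♙ · · ·
♙ ♙ ♙ ♙ · ♙ ♙ ♙
♖ ♘ ♗ ♕ ♔ · ♘ ♖


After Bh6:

♜ ♞ ♝ ♛ ♚ · ♞ ♜
♟ ♟ ♟ ♟ ♟ ♟ · ♟
· · · · · · · ♝
· · · · · · ♟ ·
· · · · · · · ·
· · · ♗ ♙ · · ·
♙ ♙ ♙ ♙ · ♙ ♙ ♙
♖ ♘ ♗ ♕ ♔ · ♘ ♖


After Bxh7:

♜ ♞ ♝ ♛ ♚ · ♞ ♜
♟ ♟ ♟ ♟ ♟ ♟ · ♗
· · · · · · · ♝
· · · · · · ♟ ·
· · · · · · · ·
· · · · ♙ · · ·
♙ ♙ ♙ ♙ · ♙ ♙ ♙
♖ ♘ ♗ ♕ ♔ · ♘ ♖


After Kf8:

♜ ♞ ♝ ♛ · ♚ ♞ ♜
♟ ♟ ♟ ♟ ♟ ♟ · ♗
· · · · · · · ♝
· · · · · · ♟ ·
· · · · · · · ·
· · · · ♙ · · ·
♙ ♙ ♙ ♙ · ♙ ♙ ♙
♖ ♘ ♗ ♕ ♔ · ♘ ♖


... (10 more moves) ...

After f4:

♜ ♞ ♝ · ♛ · ♞ ♜
♟ · ♟ ♟ ♟ · ♚ ♗
· · · · · ♟ · ♝
· ♟ · · · · ♟ ·
· · · · ♘ ♙ · ·
· · · · ♙ · · ·
♙ ♙ ♙ ♙ · · ♙ ♙
♖ · ♗ ♕ ♔ · ♘ ♖


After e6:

♜ ♞ ♝ · ♛ · ♞ ♜
♟ · ♟ ♟ · · ♚ ♗
· · · · ♟ ♟ · ♝
· ♟ · · · · ♟ ·
· · · · ♘ ♙ · ·
· · · · ♙ · · ·
♙ ♙ ♙ ♙ · · ♙ ♙
♖ · ♗ ♕ ♔ · ♘ ♖



  a b c d e f g h
  ─────────────────
8│♜ ♞ ♝ · ♛ · ♞ ♜│8
7│♟ · ♟ ♟ · · ♚ ♗│7
6│· · · · ♟ ♟ · ♝│6
5│· ♟ · · · · ♟ ·│5
4│· · · · ♘ ♙ · ·│4
3│· · · · ♙ · · ·│3
2│♙ ♙ ♙ ♙ · · ♙ ♙│2
1│♖ · ♗ ♕ ♔ · ♘ ♖│1
  ─────────────────
  a b c d e f g h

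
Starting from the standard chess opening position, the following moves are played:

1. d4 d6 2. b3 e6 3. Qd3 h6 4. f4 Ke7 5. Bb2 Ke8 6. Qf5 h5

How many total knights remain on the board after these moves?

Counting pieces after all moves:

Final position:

  a b c d e f g h
  ─────────────────
8│♜ ♞ ♝ ♛ ♚ ♝ ♞ ♜│8
7│♟ ♟ ♟ · · ♟ ♟ ·│7
6│· · · ♟ ♟ · · ·│6
5│· · · · · ♕ · ♟│5
4│· · · ♙ · ♙ · ·│4
3│· ♙ · · · · · ·│3
2│♙ ♗ ♙ · ♙ · ♙ ♙│2
1│♖ ♘ · · ♔ ♗ ♘ ♖│1
  ─────────────────
  a b c d e f g h


4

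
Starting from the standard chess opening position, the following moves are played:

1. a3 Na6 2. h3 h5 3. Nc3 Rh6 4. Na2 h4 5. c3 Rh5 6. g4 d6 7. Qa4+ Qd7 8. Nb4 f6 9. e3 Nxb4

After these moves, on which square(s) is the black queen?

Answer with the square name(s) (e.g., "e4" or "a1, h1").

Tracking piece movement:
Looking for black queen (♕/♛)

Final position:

  a b c d e f g h
  ─────────────────
8│♜ · ♝ · ♚ ♝ ♞ ·│8
7│♟ ♟ ♟ ♛ ♟ · ♟ ·│7
6│· · · ♟ · ♟ · ·│6
5│· · · · · · · ♜│5
4│♕ ♞ · · · · ♙ ♟│4
3│♙ · ♙ · ♙ · · ♙│3
2│· ♙ · ♙ · ♙ · ·│2
1│♖ · ♗ · ♔ ♗ ♘ ♖│1
  ─────────────────
  a b c d e f g h


d7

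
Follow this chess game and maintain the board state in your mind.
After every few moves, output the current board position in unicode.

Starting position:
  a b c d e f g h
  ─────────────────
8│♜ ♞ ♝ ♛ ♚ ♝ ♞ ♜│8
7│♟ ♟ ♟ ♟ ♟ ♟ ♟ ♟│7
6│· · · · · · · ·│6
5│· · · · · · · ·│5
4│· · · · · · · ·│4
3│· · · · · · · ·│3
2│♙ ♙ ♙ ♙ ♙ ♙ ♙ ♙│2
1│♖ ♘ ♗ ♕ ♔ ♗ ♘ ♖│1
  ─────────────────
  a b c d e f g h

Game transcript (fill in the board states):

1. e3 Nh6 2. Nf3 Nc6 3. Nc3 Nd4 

  a b c d e f g h
  ─────────────────
8│♜ · ♝ ♛ ♚ ♝ · ♜│8
7│♟ ♟ ♟ ♟ ♟ ♟ ♟ ♟│7
6│· · · · · · · ♞│6
5│· · · · · · · ·│5
4│· · · ♞ · · · ·│4
3│· · ♘ · ♙ ♘ · ·│3
2│♙ ♙ ♙ ♙ · ♙ ♙ ♙│2
1│♖ · ♗ ♕ ♔ ♗ · ♖│1
  ─────────────────
  a b c d e f g h

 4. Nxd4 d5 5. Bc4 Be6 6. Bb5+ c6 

  a b c d e f g h
  ─────────────────
8│♜ · · ♛ ♚ ♝ · ♜│8
7│♟ ♟ · · ♟ ♟ ♟ ♟│7
6│· · ♟ · ♝ · · ♞│6
5│· ♗ · ♟ · · · ·│5
4│· · · ♘ · · · ·│4
3│· · ♘ · ♙ · · ·│3
2│♙ ♙ ♙ ♙ · ♙ ♙ ♙│2
1│♖ · ♗ ♕ ♔ · · ♖│1
  ─────────────────
  a b c d e f g h

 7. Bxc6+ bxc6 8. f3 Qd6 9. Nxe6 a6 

  a b c d e f g h
  ─────────────────
8│♜ · · · ♚ ♝ · ♜│8
7│· · · · ♟ ♟ ♟ ♟│7
6│♟ · ♟ ♛ ♘ · · ♞│6
5│· · · ♟ · · · ·│5
4│· · · · · · · ·│4
3│· · ♘ · ♙ ♙ · ·│3
2│♙ ♙ ♙ ♙ · · ♙ ♙│2
1│♖ · ♗ ♕ ♔ · · ♖│1
  ─────────────────
  a b c d e f g h

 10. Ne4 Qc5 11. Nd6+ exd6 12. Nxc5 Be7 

  a b c d e f g h
  ─────────────────
8│♜ · · · ♚ · · ♜│8
7│· · · · ♝ ♟ ♟ ♟│7
6│♟ · ♟ ♟ · · · ♞│6
5│· · ♘ ♟ · · · ·│5
4│· · · · · · · ·│4
3│· · · · ♙ ♙ · ·│3
2│♙ ♙ ♙ ♙ · · ♙ ♙│2
1│♖ · ♗ ♕ ♔ · · ♖│1
  ─────────────────
  a b c d e f g h

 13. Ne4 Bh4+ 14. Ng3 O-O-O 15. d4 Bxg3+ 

  a b c d e f g h
  ─────────────────
8│· · ♚ ♜ · · · ♜│8
7│· · · · · ♟ ♟ ♟│7
6│♟ · ♟ ♟ · · · ♞│6
5│· · · ♟ · · · ·│5
4│· · · ♙ · · · ·│4
3│· · · · ♙ ♙ ♝ ·│3
2│♙ ♙ ♙ · · · ♙ ♙│2
1│♖ · ♗ ♕ ♔ · · ♖│1
  ─────────────────
  a b c d e f g h



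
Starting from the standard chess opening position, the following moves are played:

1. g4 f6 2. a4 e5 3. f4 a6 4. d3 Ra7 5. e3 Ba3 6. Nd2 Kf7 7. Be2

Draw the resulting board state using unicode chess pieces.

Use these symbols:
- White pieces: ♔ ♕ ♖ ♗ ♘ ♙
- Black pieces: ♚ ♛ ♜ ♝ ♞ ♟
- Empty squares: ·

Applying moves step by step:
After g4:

♜ ♞ ♝ ♛ ♚ ♝ ♞ ♜
♟ ♟ ♟ ♟ ♟ ♟ ♟ ♟
· · · · · · · ·
· · · · · · · ·
· · · · · · ♙ ·
· · · · · · · ·
♙ ♙ ♙ ♙ ♙ ♙ · ♙
♖ ♘ ♗ ♕ ♔ ♗ ♘ ♖


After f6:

♜ ♞ ♝ ♛ ♚ ♝ ♞ ♜
♟ ♟ ♟ ♟ ♟ · ♟ ♟
· · · · · ♟ · ·
· · · · · · · ·
· · · · · · ♙ ·
· · · · · · · ·
♙ ♙ ♙ ♙ ♙ ♙ · ♙
♖ ♘ ♗ ♕ ♔ ♗ ♘ ♖


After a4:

♜ ♞ ♝ ♛ ♚ ♝ ♞ ♜
♟ ♟ ♟ ♟ ♟ · ♟ ♟
· · · · · ♟ · ·
· · · · · · · ·
♙ · · · · · ♙ ·
· · · · · · · ·
· ♙ ♙ ♙ ♙ ♙ · ♙
♖ ♘ ♗ ♕ ♔ ♗ ♘ ♖


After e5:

♜ ♞ ♝ ♛ ♚ ♝ ♞ ♜
♟ ♟ ♟ ♟ · · ♟ ♟
· · · · · ♟ · ·
· · · · ♟ · · ·
♙ · · · · · ♙ ·
· · · · · · · ·
· ♙ ♙ ♙ ♙ ♙ · ♙
♖ ♘ ♗ ♕ ♔ ♗ ♘ ♖


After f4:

♜ ♞ ♝ ♛ ♚ ♝ ♞ ♜
♟ ♟ ♟ ♟ · · ♟ ♟
· · · · · ♟ · ·
· · · · ♟ · · ·
♙ · · · · ♙ ♙ ·
· · · · · · · ·
· ♙ ♙ ♙ ♙ · · ♙
♖ ♘ ♗ ♕ ♔ ♗ ♘ ♖


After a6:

♜ ♞ ♝ ♛ ♚ ♝ ♞ ♜
· ♟ ♟ ♟ · · ♟ ♟
♟ · · · · ♟ · ·
· · · · ♟ · · ·
♙ · · · · ♙ ♙ ·
· · · · · · · ·
· ♙ ♙ ♙ ♙ · · ♙
♖ ♘ ♗ ♕ ♔ ♗ ♘ ♖


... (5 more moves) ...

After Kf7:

· ♞ ♝ ♛ · · ♞ ♜
♜ ♟ ♟ ♟ · ♚ ♟ ♟
♟ · · · · ♟ · ·
· · · · ♟ · · ·
♙ · · · · ♙ ♙ ·
♝ · · ♙ ♙ · · ·
· ♙ ♙ ♘ · · · ♙
♖ · ♗ ♕ ♔ ♗ ♘ ♖


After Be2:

· ♞ ♝ ♛ · · ♞ ♜
♜ ♟ ♟ ♟ · ♚ ♟ ♟
♟ · · · · ♟ · ·
· · · · ♟ · · ·
♙ · · · · ♙ ♙ ·
♝ · · ♙ ♙ · · ·
· ♙ ♙ ♘ ♗ · · ♙
♖ · ♗ ♕ ♔ · ♘ ♖



  a b c d e f g h
  ─────────────────
8│· ♞ ♝ ♛ · · ♞ ♜│8
7│♜ ♟ ♟ ♟ · ♚ ♟ ♟│7
6│♟ · · · · ♟ · ·│6
5│· · · · ♟ · · ·│5
4│♙ · · · · ♙ ♙ ·│4
3│♝ · · ♙ ♙ · · ·│3
2│· ♙ ♙ ♘ ♗ · · ♙│2
1│♖ · ♗ ♕ ♔ · ♘ ♖│1
  ─────────────────
  a b c d e f g h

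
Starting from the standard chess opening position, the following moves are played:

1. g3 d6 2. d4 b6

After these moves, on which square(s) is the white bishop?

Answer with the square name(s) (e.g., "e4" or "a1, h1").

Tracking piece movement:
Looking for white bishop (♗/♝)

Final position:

  a b c d e f g h
  ─────────────────
8│♜ ♞ ♝ ♛ ♚ ♝ ♞ ♜│8
7│♟ · ♟ · ♟ ♟ ♟ ♟│7
6│· ♟ · ♟ · · · ·│6
5│· · · · · · · ·│5
4│· · · ♙ · · · ·│4
3│· · · · · · ♙ ·│3
2│♙ ♙ ♙ · ♙ ♙ · ♙│2
1│♖ ♘ ♗ ♕ ♔ ♗ ♘ ♖│1
  ─────────────────
  a b c d e f g h


c1, f1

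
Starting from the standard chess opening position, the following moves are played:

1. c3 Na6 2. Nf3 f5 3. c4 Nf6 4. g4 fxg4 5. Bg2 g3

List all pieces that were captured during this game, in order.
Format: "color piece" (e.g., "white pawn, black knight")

Tracking captures:
  fxg4: captured white pawn

white pawn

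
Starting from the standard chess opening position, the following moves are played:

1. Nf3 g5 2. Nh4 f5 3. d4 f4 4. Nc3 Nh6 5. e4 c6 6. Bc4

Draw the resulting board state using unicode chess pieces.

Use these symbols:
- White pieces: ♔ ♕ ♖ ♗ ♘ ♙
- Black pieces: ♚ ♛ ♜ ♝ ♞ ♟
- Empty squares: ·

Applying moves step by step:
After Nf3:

♜ ♞ ♝ ♛ ♚ ♝ ♞ ♜
♟ ♟ ♟ ♟ ♟ ♟ ♟ ♟
· · · · · · · ·
· · · · · · · ·
· · · · · · · ·
· · · · · ♘ · ·
♙ ♙ ♙ ♙ ♙ ♙ ♙ ♙
♖ ♘ ♗ ♕ ♔ ♗ · ♖


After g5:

♜ ♞ ♝ ♛ ♚ ♝ ♞ ♜
♟ ♟ ♟ ♟ ♟ ♟ · ♟
· · · · · · · ·
· · · · · · ♟ ·
· · · · · · · ·
· · · · · ♘ · ·
♙ ♙ ♙ ♙ ♙ ♙ ♙ ♙
♖ ♘ ♗ ♕ ♔ ♗ · ♖


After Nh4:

♜ ♞ ♝ ♛ ♚ ♝ ♞ ♜
♟ ♟ ♟ ♟ ♟ ♟ · ♟
· · · · · · · ·
· · · · · · ♟ ·
· · · · · · · ♘
· · · · · · · ·
♙ ♙ ♙ ♙ ♙ ♙ ♙ ♙
♖ ♘ ♗ ♕ ♔ ♗ · ♖


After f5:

♜ ♞ ♝ ♛ ♚ ♝ ♞ ♜
♟ ♟ ♟ ♟ ♟ · · ♟
· · · · · · · ·
· · · · · ♟ ♟ ·
· · · · · · · ♘
· · · · · · · ·
♙ ♙ ♙ ♙ ♙ ♙ ♙ ♙
♖ ♘ ♗ ♕ ♔ ♗ · ♖


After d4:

♜ ♞ ♝ ♛ ♚ ♝ ♞ ♜
♟ ♟ ♟ ♟ ♟ · · ♟
· · · · · · · ·
· · · · · ♟ ♟ ·
· · · ♙ · · · ♘
· · · · · · · ·
♙ ♙ ♙ · ♙ ♙ ♙ ♙
♖ ♘ ♗ ♕ ♔ ♗ · ♖


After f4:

♜ ♞ ♝ ♛ ♚ ♝ ♞ ♜
♟ ♟ ♟ ♟ ♟ · · ♟
· · · · · · · ·
· · · · · · ♟ ·
· · · ♙ · ♟ · ♘
· · · · · · · ·
♙ ♙ ♙ · ♙ ♙ ♙ ♙
♖ ♘ ♗ ♕ ♔ ♗ · ♖


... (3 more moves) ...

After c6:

♜ ♞ ♝ ♛ ♚ ♝ · ♜
♟ ♟ · ♟ ♟ · · ♟
· · ♟ · · · · ♞
· · · · · · ♟ ·
· · · ♙ ♙ ♟ · ♘
· · ♘ · · · · ·
♙ ♙ ♙ · · ♙ ♙ ♙
♖ · ♗ ♕ ♔ ♗ · ♖


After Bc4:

♜ ♞ ♝ ♛ ♚ ♝ · ♜
♟ ♟ · ♟ ♟ · · ♟
· · ♟ · · · · ♞
· · · · · · ♟ ·
· · ♗ ♙ ♙ ♟ · ♘
· · ♘ · · · · ·
♙ ♙ ♙ · · ♙ ♙ ♙
♖ · ♗ ♕ ♔ · · ♖



  a b c d e f g h
  ─────────────────
8│♜ ♞ ♝ ♛ ♚ ♝ · ♜│8
7│♟ ♟ · ♟ ♟ · · ♟│7
6│· · ♟ · · · · ♞│6
5│· · · · · · ♟ ·│5
4│· · ♗ ♙ ♙ ♟ · ♘│4
3│· · ♘ · · · · ·│3
2│♙ ♙ ♙ · · ♙ ♙ ♙│2
1│♖ · ♗ ♕ ♔ · · ♖│1
  ─────────────────
  a b c d e f g h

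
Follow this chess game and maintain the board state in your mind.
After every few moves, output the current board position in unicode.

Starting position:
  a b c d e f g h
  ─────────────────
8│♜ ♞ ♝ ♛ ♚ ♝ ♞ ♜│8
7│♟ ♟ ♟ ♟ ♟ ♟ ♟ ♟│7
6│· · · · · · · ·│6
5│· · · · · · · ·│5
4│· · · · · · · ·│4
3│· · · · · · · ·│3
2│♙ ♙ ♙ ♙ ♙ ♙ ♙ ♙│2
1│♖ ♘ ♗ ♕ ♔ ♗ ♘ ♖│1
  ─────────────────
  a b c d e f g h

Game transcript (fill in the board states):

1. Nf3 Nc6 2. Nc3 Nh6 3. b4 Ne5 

  a b c d e f g h
  ─────────────────
8│♜ · ♝ ♛ ♚ ♝ · ♜│8
7│♟ ♟ ♟ ♟ ♟ ♟ ♟ ♟│7
6│· · · · · · · ♞│6
5│· · · · ♞ · · ·│5
4│· ♙ · · · · · ·│4
3│· · ♘ · · ♘ · ·│3
2│♙ · ♙ ♙ ♙ ♙ ♙ ♙│2
1│♖ · ♗ ♕ ♔ ♗ · ♖│1
  ─────────────────
  a b c d e f g h

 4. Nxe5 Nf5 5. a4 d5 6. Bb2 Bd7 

  a b c d e f g h
  ─────────────────
8│♜ · · ♛ ♚ ♝ · ♜│8
7│♟ ♟ ♟ ♝ ♟ ♟ ♟ ♟│7
6│· · · · · · · ·│6
5│· · · ♟ ♘ ♞ · ·│5
4│♙ ♙ · · · · · ·│4
3│· · ♘ · · · · ·│3
2│· ♗ ♙ ♙ ♙ ♙ ♙ ♙│2
1│♖ · · ♕ ♔ ♗ · ♖│1
  ─────────────────
  a b c d e f g h

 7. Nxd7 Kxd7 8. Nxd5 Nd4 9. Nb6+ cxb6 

  a b c d e f g h
  ─────────────────
8│♜ · · ♛ · ♝ · ♜│8
7│♟ ♟ · ♚ ♟ ♟ ♟ ♟│7
6│· ♟ · · · · · ·│6
5│· · · · · · · ·│5
4│♙ ♙ · ♞ · · · ·│4
3│· · · · · · · ·│3
2│· ♗ ♙ ♙ ♙ ♙ ♙ ♙│2
1│♖ · · ♕ ♔ ♗ · ♖│1
  ─────────────────
  a b c d e f g h

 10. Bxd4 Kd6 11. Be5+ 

  a b c d e f g h
  ─────────────────
8│♜ · · ♛ · ♝ · ♜│8
7│♟ ♟ · · ♟ ♟ ♟ ♟│7
6│· ♟ · ♚ · · · ·│6
5│· · · · ♗ · · ·│5
4│♙ ♙ · · · · · ·│4
3│· · · · · · · ·│3
2│· · ♙ ♙ ♙ ♙ ♙ ♙│2
1│♖ · · ♕ ♔ ♗ · ♖│1
  ─────────────────
  a b c d e f g h


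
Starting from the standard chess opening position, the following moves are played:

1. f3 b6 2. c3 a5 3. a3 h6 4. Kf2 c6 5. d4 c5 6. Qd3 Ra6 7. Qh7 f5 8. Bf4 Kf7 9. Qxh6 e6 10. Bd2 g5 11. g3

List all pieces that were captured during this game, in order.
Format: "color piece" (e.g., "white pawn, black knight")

Tracking captures:
  Qxh6: captured black pawn

black pawn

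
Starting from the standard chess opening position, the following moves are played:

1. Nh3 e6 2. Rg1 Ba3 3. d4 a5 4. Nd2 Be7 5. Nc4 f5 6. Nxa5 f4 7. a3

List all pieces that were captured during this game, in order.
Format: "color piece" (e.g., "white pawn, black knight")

Tracking captures:
  Nxa5: captured black pawn

black pawn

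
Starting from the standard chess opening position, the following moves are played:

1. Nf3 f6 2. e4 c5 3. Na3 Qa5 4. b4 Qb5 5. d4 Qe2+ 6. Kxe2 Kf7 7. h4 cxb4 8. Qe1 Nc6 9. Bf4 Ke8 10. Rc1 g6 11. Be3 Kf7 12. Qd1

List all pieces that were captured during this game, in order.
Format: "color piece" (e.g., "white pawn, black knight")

Tracking captures:
  Kxe2: captured black queen
  cxb4: captured white pawn

black queen, white pawn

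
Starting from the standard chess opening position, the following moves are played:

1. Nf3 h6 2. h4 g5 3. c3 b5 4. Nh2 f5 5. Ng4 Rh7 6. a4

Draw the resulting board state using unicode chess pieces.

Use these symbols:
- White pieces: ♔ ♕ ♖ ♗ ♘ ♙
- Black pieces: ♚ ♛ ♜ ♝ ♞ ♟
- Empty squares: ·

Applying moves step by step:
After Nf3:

♜ ♞ ♝ ♛ ♚ ♝ ♞ ♜
♟ ♟ ♟ ♟ ♟ ♟ ♟ ♟
· · · · · · · ·
· · · · · · · ·
· · · · · · · ·
· · · · · ♘ · ·
♙ ♙ ♙ ♙ ♙ ♙ ♙ ♙
♖ ♘ ♗ ♕ ♔ ♗ · ♖


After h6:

♜ ♞ ♝ ♛ ♚ ♝ ♞ ♜
♟ ♟ ♟ ♟ ♟ ♟ ♟ ·
· · · · · · · ♟
· · · · · · · ·
· · · · · · · ·
· · · · · ♘ · ·
♙ ♙ ♙ ♙ ♙ ♙ ♙ ♙
♖ ♘ ♗ ♕ ♔ ♗ · ♖


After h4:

♜ ♞ ♝ ♛ ♚ ♝ ♞ ♜
♟ ♟ ♟ ♟ ♟ ♟ ♟ ·
· · · · · · · ♟
· · · · · · · ·
· · · · · · · ♙
· · · · · ♘ · ·
♙ ♙ ♙ ♙ ♙ ♙ ♙ ·
♖ ♘ ♗ ♕ ♔ ♗ · ♖


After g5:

♜ ♞ ♝ ♛ ♚ ♝ ♞ ♜
♟ ♟ ♟ ♟ ♟ ♟ · ·
· · · · · · · ♟
· · · · · · ♟ ·
· · · · · · · ♙
· · · · · ♘ · ·
♙ ♙ ♙ ♙ ♙ ♙ ♙ ·
♖ ♘ ♗ ♕ ♔ ♗ · ♖


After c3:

♜ ♞ ♝ ♛ ♚ ♝ ♞ ♜
♟ ♟ ♟ ♟ ♟ ♟ · ·
· · · · · · · ♟
· · · · · · ♟ ·
· · · · · · · ♙
· · ♙ · · ♘ · ·
♙ ♙ · ♙ ♙ ♙ ♙ ·
♖ ♘ ♗ ♕ ♔ ♗ · ♖


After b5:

♜ ♞ ♝ ♛ ♚ ♝ ♞ ♜
♟ · ♟ ♟ ♟ ♟ · ·
· · · · · · · ♟
· ♟ · · · · ♟ ·
· · · · · · · ♙
· · ♙ · · ♘ · ·
♙ ♙ · ♙ ♙ ♙ ♙ ·
♖ ♘ ♗ ♕ ♔ ♗ · ♖


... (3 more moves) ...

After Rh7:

♜ ♞ ♝ ♛ ♚ ♝ ♞ ·
♟ · ♟ ♟ ♟ · · ♜
· · · · · · · ♟
· ♟ · · · ♟ ♟ ·
· · · · · · ♘ ♙
· · ♙ · · · · ·
♙ ♙ · ♙ ♙ ♙ ♙ ·
♖ ♘ ♗ ♕ ♔ ♗ · ♖


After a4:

♜ ♞ ♝ ♛ ♚ ♝ ♞ ·
♟ · ♟ ♟ ♟ · · ♜
· · · · · · · ♟
· ♟ · · · ♟ ♟ ·
♙ · · · · · ♘ ♙
· · ♙ · · · · ·
· ♙ · ♙ ♙ ♙ ♙ ·
♖ ♘ ♗ ♕ ♔ ♗ · ♖



  a b c d e f g h
  ─────────────────
8│♜ ♞ ♝ ♛ ♚ ♝ ♞ ·│8
7│♟ · ♟ ♟ ♟ · · ♜│7
6│· · · · · · · ♟│6
5│· ♟ · · · ♟ ♟ ·│5
4│♙ · · · · · ♘ ♙│4
3│· · ♙ · · · · ·│3
2│· ♙ · ♙ ♙ ♙ ♙ ·│2
1│♖ ♘ ♗ ♕ ♔ ♗ · ♖│1
  ─────────────────
  a b c d e f g h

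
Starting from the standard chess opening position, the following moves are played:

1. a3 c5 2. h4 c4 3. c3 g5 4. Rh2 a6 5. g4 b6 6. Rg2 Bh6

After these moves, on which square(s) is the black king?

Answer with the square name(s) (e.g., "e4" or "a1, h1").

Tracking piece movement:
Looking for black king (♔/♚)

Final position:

  a b c d e f g h
  ─────────────────
8│♜ ♞ ♝ ♛ ♚ · ♞ ♜│8
7│· · · ♟ ♟ ♟ · ♟│7
6│♟ ♟ · · · · · ♝│6
5│· · · · · · ♟ ·│5
4│· · ♟ · · · ♙ ♙│4
3│♙ · ♙ · · · · ·│3
2│· ♙ · ♙ ♙ ♙ ♖ ·│2
1│♖ ♘ ♗ ♕ ♔ ♗ ♘ ·│1
  ─────────────────
  a b c d e f g h


e8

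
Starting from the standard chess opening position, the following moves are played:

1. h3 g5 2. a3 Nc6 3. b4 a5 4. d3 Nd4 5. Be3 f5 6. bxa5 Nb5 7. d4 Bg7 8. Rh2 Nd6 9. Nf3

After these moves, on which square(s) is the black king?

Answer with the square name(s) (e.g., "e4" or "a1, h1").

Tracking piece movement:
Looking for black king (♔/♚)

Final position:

  a b c d e f g h
  ─────────────────
8│♜ · ♝ ♛ ♚ · ♞ ♜│8
7│· ♟ ♟ ♟ ♟ · ♝ ♟│7
6│· · · ♞ · · · ·│6
5│♙ · · · · ♟ ♟ ·│5
4│· · · ♙ · · · ·│4
3│♙ · · · ♗ ♘ · ♙│3
2│· · ♙ · ♙ ♙ ♙ ♖│2
1│♖ ♘ · ♕ ♔ ♗ · ·│1
  ─────────────────
  a b c d e f g h


e8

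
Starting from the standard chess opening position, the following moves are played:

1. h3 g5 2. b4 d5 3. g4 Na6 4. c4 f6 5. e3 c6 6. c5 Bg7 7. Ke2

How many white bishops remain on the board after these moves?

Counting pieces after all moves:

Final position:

  a b c d e f g h
  ─────────────────
8│♜ · ♝ ♛ ♚ · ♞ ♜│8
7│♟ ♟ · · ♟ · ♝ ♟│7
6│♞ · ♟ · · ♟ · ·│6
5│· · ♙ ♟ · · ♟ ·│5
4│· ♙ · · · · ♙ ·│4
3│· · · · ♙ · · ♙│3
2│♙ · · ♙ ♔ ♙ · ·│2
1│♖ ♘ ♗ ♕ · ♗ ♘ ♖│1
  ─────────────────
  a b c d e f g h


2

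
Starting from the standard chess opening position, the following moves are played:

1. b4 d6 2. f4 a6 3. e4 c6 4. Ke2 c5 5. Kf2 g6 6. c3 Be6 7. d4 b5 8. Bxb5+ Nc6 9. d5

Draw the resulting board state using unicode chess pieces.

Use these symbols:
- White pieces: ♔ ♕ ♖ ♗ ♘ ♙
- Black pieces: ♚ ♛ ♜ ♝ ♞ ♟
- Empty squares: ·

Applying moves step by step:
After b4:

♜ ♞ ♝ ♛ ♚ ♝ ♞ ♜
♟ ♟ ♟ ♟ ♟ ♟ ♟ ♟
· · · · · · · ·
· · · · · · · ·
· ♙ · · · · · ·
· · · · · · · ·
♙ · ♙ ♙ ♙ ♙ ♙ ♙
♖ ♘ ♗ ♕ ♔ ♗ ♘ ♖


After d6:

♜ ♞ ♝ ♛ ♚ ♝ ♞ ♜
♟ ♟ ♟ · ♟ ♟ ♟ ♟
· · · ♟ · · · ·
· · · · · · · ·
· ♙ · · · · · ·
· · · · · · · ·
♙ · ♙ ♙ ♙ ♙ ♙ ♙
♖ ♘ ♗ ♕ ♔ ♗ ♘ ♖


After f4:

♜ ♞ ♝ ♛ ♚ ♝ ♞ ♜
♟ ♟ ♟ · ♟ ♟ ♟ ♟
· · · ♟ · · · ·
· · · · · · · ·
· ♙ · · · ♙ · ·
· · · · · · · ·
♙ · ♙ ♙ ♙ · ♙ ♙
♖ ♘ ♗ ♕ ♔ ♗ ♘ ♖


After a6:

♜ ♞ ♝ ♛ ♚ ♝ ♞ ♜
· ♟ ♟ · ♟ ♟ ♟ ♟
♟ · · ♟ · · · ·
· · · · · · · ·
· ♙ · · · ♙ · ·
· · · · · · · ·
♙ · ♙ ♙ ♙ · ♙ ♙
♖ ♘ ♗ ♕ ♔ ♗ ♘ ♖


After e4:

♜ ♞ ♝ ♛ ♚ ♝ ♞ ♜
· ♟ ♟ · ♟ ♟ ♟ ♟
♟ · · ♟ · · · ·
· · · · · · · ·
· ♙ · · ♙ ♙ · ·
· · · · · · · ·
♙ · ♙ ♙ · · ♙ ♙
♖ ♘ ♗ ♕ ♔ ♗ ♘ ♖


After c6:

♜ ♞ ♝ ♛ ♚ ♝ ♞ ♜
· ♟ · · ♟ ♟ ♟ ♟
♟ · ♟ ♟ · · · ·
· · · · · · · ·
· ♙ · · ♙ ♙ · ·
· · · · · · · ·
♙ · ♙ ♙ · · ♙ ♙
♖ ♘ ♗ ♕ ♔ ♗ ♘ ♖


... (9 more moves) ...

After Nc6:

♜ · · ♛ ♚ ♝ ♞ ♜
· · · · ♟ ♟ · ♟
♟ · ♞ ♟ ♝ · ♟ ·
· ♗ ♟ · · · · ·
· ♙ · ♙ ♙ ♙ · ·
· · ♙ · · · · ·
♙ · · · · ♔ ♙ ♙
♖ ♘ ♗ ♕ · · ♘ ♖


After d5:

♜ · · ♛ ♚ ♝ ♞ ♜
· · · · ♟ ♟ · ♟
♟ · ♞ ♟ ♝ · ♟ ·
· ♗ ♟ ♙ · · · ·
· ♙ · · ♙ ♙ · ·
· · ♙ · · · · ·
♙ · · · · ♔ ♙ ♙
♖ ♘ ♗ ♕ · · ♘ ♖



  a b c d e f g h
  ─────────────────
8│♜ · · ♛ ♚ ♝ ♞ ♜│8
7│· · · · ♟ ♟ · ♟│7
6│♟ · ♞ ♟ ♝ · ♟ ·│6
5│· ♗ ♟ ♙ · · · ·│5
4│· ♙ · · ♙ ♙ · ·│4
3│· · ♙ · · · · ·│3
2│♙ · · · · ♔ ♙ ♙│2
1│♖ ♘ ♗ ♕ · · ♘ ♖│1
  ─────────────────
  a b c d e f g h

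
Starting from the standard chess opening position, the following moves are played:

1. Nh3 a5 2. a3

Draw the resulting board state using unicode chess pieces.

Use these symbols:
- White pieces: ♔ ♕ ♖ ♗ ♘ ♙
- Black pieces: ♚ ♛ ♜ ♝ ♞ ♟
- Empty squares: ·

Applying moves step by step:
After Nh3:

♜ ♞ ♝ ♛ ♚ ♝ ♞ ♜
♟ ♟ ♟ ♟ ♟ ♟ ♟ ♟
· · · · · · · ·
· · · · · · · ·
· · · · · · · ·
· · · · · · · ♘
♙ ♙ ♙ ♙ ♙ ♙ ♙ ♙
♖ ♘ ♗ ♕ ♔ ♗ · ♖


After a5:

♜ ♞ ♝ ♛ ♚ ♝ ♞ ♜
· ♟ ♟ ♟ ♟ ♟ ♟ ♟
· · · · · · · ·
♟ · · · · · · ·
· · · · · · · ·
· · · · · · · ♘
♙ ♙ ♙ ♙ ♙ ♙ ♙ ♙
♖ ♘ ♗ ♕ ♔ ♗ · ♖


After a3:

♜ ♞ ♝ ♛ ♚ ♝ ♞ ♜
· ♟ ♟ ♟ ♟ ♟ ♟ ♟
· · · · · · · ·
♟ · · · · · · ·
· · · · · · · ·
♙ · · · · · · ♘
· ♙ ♙ ♙ ♙ ♙ ♙ ♙
♖ ♘ ♗ ♕ ♔ ♗ · ♖



  a b c d e f g h
  ─────────────────
8│♜ ♞ ♝ ♛ ♚ ♝ ♞ ♜│8
7│· ♟ ♟ ♟ ♟ ♟ ♟ ♟│7
6│· · · · · · · ·│6
5│♟ · · · · · · ·│5
4│· · · · · · · ·│4
3│♙ · · · · · · ♘│3
2│· ♙ ♙ ♙ ♙ ♙ ♙ ♙│2
1│♖ ♘ ♗ ♕ ♔ ♗ · ♖│1
  ─────────────────
  a b c d e f g h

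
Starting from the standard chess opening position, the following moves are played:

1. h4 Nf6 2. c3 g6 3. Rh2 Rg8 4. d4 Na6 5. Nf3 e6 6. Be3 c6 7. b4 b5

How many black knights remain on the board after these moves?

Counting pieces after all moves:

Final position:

  a b c d e f g h
  ─────────────────
8│♜ · ♝ ♛ ♚ ♝ ♜ ·│8
7│♟ · · ♟ · ♟ · ♟│7
6│♞ · ♟ · ♟ ♞ ♟ ·│6
5│· ♟ · · · · · ·│5
4│· ♙ · ♙ · · · ♙│4
3│· · ♙ · ♗ ♘ · ·│3
2│♙ · · · ♙ ♙ ♙ ♖│2
1│♖ ♘ · ♕ ♔ ♗ · ·│1
  ─────────────────
  a b c d e f g h


2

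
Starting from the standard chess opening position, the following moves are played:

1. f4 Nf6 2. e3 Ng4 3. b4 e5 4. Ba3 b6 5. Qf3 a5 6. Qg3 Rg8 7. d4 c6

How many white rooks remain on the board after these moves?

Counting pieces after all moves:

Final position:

  a b c d e f g h
  ─────────────────
8│♜ ♞ ♝ ♛ ♚ ♝ ♜ ·│8
7│· · · ♟ · ♟ ♟ ♟│7
6│· ♟ ♟ · · · · ·│6
5│♟ · · · ♟ · · ·│5
4│· ♙ · ♙ · ♙ ♞ ·│4
3│♗ · · · ♙ · ♕ ·│3
2│♙ · ♙ · · · ♙ ♙│2
1│♖ ♘ · · ♔ ♗ ♘ ♖│1
  ─────────────────
  a b c d e f g h


2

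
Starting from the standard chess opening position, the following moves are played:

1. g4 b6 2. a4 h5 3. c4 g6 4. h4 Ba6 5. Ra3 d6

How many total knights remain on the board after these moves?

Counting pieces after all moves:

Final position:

  a b c d e f g h
  ─────────────────
8│♜ ♞ · ♛ ♚ ♝ ♞ ♜│8
7│♟ · ♟ · ♟ ♟ · ·│7
6│♝ ♟ · ♟ · · ♟ ·│6
5│· · · · · · · ♟│5
4│♙ · ♙ · · · ♙ ♙│4
3│♖ · · · · · · ·│3
2│· ♙ · ♙ ♙ ♙ · ·│2
1│· ♘ ♗ ♕ ♔ ♗ ♘ ♖│1
  ─────────────────
  a b c d e f g h


4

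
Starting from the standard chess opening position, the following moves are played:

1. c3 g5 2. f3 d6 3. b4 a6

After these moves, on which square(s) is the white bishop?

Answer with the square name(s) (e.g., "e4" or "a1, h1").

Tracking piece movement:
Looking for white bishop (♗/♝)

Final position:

  a b c d e f g h
  ─────────────────
8│♜ ♞ ♝ ♛ ♚ ♝ ♞ ♜│8
7│· ♟ ♟ · ♟ ♟ · ♟│7
6│♟ · · ♟ · · · ·│6
5│· · · · · · ♟ ·│5
4│· ♙ · · · · · ·│4
3│· · ♙ · · ♙ · ·│3
2│♙ · · ♙ ♙ · ♙ ♙│2
1│♖ ♘ ♗ ♕ ♔ ♗ ♘ ♖│1
  ─────────────────
  a b c d e f g h


c1, f1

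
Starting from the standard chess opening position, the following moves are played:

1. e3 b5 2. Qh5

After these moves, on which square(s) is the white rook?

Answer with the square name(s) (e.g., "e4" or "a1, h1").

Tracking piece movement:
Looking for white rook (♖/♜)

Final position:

  a b c d e f g h
  ─────────────────
8│♜ ♞ ♝ ♛ ♚ ♝ ♞ ♜│8
7│♟ · ♟ ♟ ♟ ♟ ♟ ♟│7
6│· · · · · · · ·│6
5│· ♟ · · · · · ♕│5
4│· · · · · · · ·│4
3│· · · · ♙ · · ·│3
2│♙ ♙ ♙ ♙ · ♙ ♙ ♙│2
1│♖ ♘ ♗ · ♔ ♗ ♘ ♖│1
  ─────────────────
  a b c d e f g h


a1, h1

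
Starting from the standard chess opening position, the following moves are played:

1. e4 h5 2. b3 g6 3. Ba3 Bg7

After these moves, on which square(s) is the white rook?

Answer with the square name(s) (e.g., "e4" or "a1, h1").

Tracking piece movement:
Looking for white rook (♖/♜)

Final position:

  a b c d e f g h
  ─────────────────
8│♜ ♞ ♝ ♛ ♚ · ♞ ♜│8
7│♟ ♟ ♟ ♟ ♟ ♟ ♝ ·│7
6│· · · · · · ♟ ·│6
5│· · · · · · · ♟│5
4│· · · · ♙ · · ·│4
3│♗ ♙ · · · · · ·│3
2│♙ · ♙ ♙ · ♙ ♙ ♙│2
1│♖ ♘ · ♕ ♔ ♗ ♘ ♖│1
  ─────────────────
  a b c d e f g h


a1, h1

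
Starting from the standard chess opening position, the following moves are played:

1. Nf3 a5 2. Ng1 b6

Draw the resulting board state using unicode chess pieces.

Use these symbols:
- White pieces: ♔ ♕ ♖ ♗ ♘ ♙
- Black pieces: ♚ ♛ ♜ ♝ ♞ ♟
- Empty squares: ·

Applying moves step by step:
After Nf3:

♜ ♞ ♝ ♛ ♚ ♝ ♞ ♜
♟ ♟ ♟ ♟ ♟ ♟ ♟ ♟
· · · · · · · ·
· · · · · · · ·
· · · · · · · ·
· · · · · ♘ · ·
♙ ♙ ♙ ♙ ♙ ♙ ♙ ♙
♖ ♘ ♗ ♕ ♔ ♗ · ♖


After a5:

♜ ♞ ♝ ♛ ♚ ♝ ♞ ♜
· ♟ ♟ ♟ ♟ ♟ ♟ ♟
· · · · · · · ·
♟ · · · · · · ·
· · · · · · · ·
· · · · · ♘ · ·
♙ ♙ ♙ ♙ ♙ ♙ ♙ ♙
♖ ♘ ♗ ♕ ♔ ♗ · ♖


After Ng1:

♜ ♞ ♝ ♛ ♚ ♝ ♞ ♜
· ♟ ♟ ♟ ♟ ♟ ♟ ♟
· · · · · · · ·
♟ · · · · · · ·
· · · · · · · ·
· · · · · · · ·
♙ ♙ ♙ ♙ ♙ ♙ ♙ ♙
♖ ♘ ♗ ♕ ♔ ♗ ♘ ♖


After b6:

♜ ♞ ♝ ♛ ♚ ♝ ♞ ♜
· · ♟ ♟ ♟ ♟ ♟ ♟
· ♟ · · · · · ·
♟ · · · · · · ·
· · · · · · · ·
· · · · · · · ·
♙ ♙ ♙ ♙ ♙ ♙ ♙ ♙
♖ ♘ ♗ ♕ ♔ ♗ ♘ ♖



  a b c d e f g h
  ─────────────────
8│♜ ♞ ♝ ♛ ♚ ♝ ♞ ♜│8
7│· · ♟ ♟ ♟ ♟ ♟ ♟│7
6│· ♟ · · · · · ·│6
5│♟ · · · · · · ·│5
4│· · · · · · · ·│4
3│· · · · · · · ·│3
2│♙ ♙ ♙ ♙ ♙ ♙ ♙ ♙│2
1│♖ ♘ ♗ ♕ ♔ ♗ ♘ ♖│1
  ─────────────────
  a b c d e f g h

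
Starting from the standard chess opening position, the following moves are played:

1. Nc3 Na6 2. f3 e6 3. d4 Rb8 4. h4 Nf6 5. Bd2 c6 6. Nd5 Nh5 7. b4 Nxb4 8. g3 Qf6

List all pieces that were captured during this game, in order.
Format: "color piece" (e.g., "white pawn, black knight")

Tracking captures:
  Nxb4: captured white pawn

white pawn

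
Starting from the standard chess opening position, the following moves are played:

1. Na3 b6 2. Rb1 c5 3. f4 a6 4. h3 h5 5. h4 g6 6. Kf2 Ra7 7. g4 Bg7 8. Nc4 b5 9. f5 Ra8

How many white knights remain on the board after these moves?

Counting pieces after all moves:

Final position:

  a b c d e f g h
  ─────────────────
8│♜ ♞ ♝ ♛ ♚ · ♞ ♜│8
7│· · · ♟ ♟ ♟ ♝ ·│7
6│♟ · · · · · ♟ ·│6
5│· ♟ ♟ · · ♙ · ♟│5
4│· · ♘ · · · ♙ ♙│4
3│· · · · · · · ·│3
2│♙ ♙ ♙ ♙ ♙ ♔ · ·│2
1│· ♖ ♗ ♕ · ♗ ♘ ♖│1
  ─────────────────
  a b c d e f g h


2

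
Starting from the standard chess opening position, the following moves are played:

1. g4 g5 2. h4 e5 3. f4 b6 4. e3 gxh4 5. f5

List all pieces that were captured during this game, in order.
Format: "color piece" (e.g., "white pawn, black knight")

Tracking captures:
  gxh4: captured white pawn

white pawn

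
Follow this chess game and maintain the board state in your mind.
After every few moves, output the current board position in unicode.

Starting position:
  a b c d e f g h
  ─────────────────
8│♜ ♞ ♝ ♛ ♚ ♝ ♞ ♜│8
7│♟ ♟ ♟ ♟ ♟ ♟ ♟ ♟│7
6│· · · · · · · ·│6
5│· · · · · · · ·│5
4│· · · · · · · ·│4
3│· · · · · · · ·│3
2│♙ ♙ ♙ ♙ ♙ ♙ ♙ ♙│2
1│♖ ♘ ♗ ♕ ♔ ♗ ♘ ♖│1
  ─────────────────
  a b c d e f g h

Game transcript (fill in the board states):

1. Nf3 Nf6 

  a b c d e f g h
  ─────────────────
8│♜ ♞ ♝ ♛ ♚ ♝ · ♜│8
7│♟ ♟ ♟ ♟ ♟ ♟ ♟ ♟│7
6│· · · · · ♞ · ·│6
5│· · · · · · · ·│5
4│· · · · · · · ·│4
3│· · · · · ♘ · ·│3
2│♙ ♙ ♙ ♙ ♙ ♙ ♙ ♙│2
1│♖ ♘ ♗ ♕ ♔ ♗ · ♖│1
  ─────────────────
  a b c d e f g h

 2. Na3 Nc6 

  a b c d e f g h
  ─────────────────
8│♜ · ♝ ♛ ♚ ♝ · ♜│8
7│♟ ♟ ♟ ♟ ♟ ♟ ♟ ♟│7
6│· · ♞ · · ♞ · ·│6
5│· · · · · · · ·│5
4│· · · · · · · ·│4
3│♘ · · · · ♘ · ·│3
2│♙ ♙ ♙ ♙ ♙ ♙ ♙ ♙│2
1│♖ · ♗ ♕ ♔ ♗ · ♖│1
  ─────────────────
  a b c d e f g h

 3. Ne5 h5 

  a b c d e f g h
  ─────────────────
8│♜ · ♝ ♛ ♚ ♝ · ♜│8
7│♟ ♟ ♟ ♟ ♟ ♟ ♟ ·│7
6│· · ♞ · · ♞ · ·│6
5│· · · · ♘ · · ♟│5
4│· · · · · · · ·│4
3│♘ · · · · · · ·│3
2│♙ ♙ ♙ ♙ ♙ ♙ ♙ ♙│2
1│♖ · ♗ ♕ ♔ ♗ · ♖│1
  ─────────────────
  a b c d e f g h

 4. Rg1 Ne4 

  a b c d e f g h
  ─────────────────
8│♜ · ♝ ♛ ♚ ♝ · ♜│8
7│♟ ♟ ♟ ♟ ♟ ♟ ♟ ·│7
6│· · ♞ · · · · ·│6
5│· · · · ♘ · · ♟│5
4│· · · · ♞ · · ·│4
3│♘ · · · · · · ·│3
2│♙ ♙ ♙ ♙ ♙ ♙ ♙ ♙│2
1│♖ · ♗ ♕ ♔ ♗ ♖ ·│1
  ─────────────────
  a b c d e f g h

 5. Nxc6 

  a b c d e f g h
  ─────────────────
8│♜ · ♝ ♛ ♚ ♝ · ♜│8
7│♟ ♟ ♟ ♟ ♟ ♟ ♟ ·│7
6│· · ♘ · · · · ·│6
5│· · · · · · · ♟│5
4│· · · · ♞ · · ·│4
3│♘ · · · · · · ·│3
2│♙ ♙ ♙ ♙ ♙ ♙ ♙ ♙│2
1│♖ · ♗ ♕ ♔ ♗ ♖ ·│1
  ─────────────────
  a b c d e f g h


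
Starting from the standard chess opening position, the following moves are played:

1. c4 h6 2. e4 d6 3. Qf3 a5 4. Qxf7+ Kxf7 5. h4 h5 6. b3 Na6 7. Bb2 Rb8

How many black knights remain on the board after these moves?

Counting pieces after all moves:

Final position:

  a b c d e f g h
  ─────────────────
8│· ♜ ♝ ♛ · ♝ ♞ ♜│8
7│· ♟ ♟ · ♟ ♚ ♟ ·│7
6│♞ · · ♟ · · · ·│6
5│♟ · · · · · · ♟│5
4│· · ♙ · ♙ · · ♙│4
3│· ♙ · · · · · ·│3
2│♙ ♗ · ♙ · ♙ ♙ ·│2
1│♖ ♘ · · ♔ ♗ ♘ ♖│1
  ─────────────────
  a b c d e f g h


2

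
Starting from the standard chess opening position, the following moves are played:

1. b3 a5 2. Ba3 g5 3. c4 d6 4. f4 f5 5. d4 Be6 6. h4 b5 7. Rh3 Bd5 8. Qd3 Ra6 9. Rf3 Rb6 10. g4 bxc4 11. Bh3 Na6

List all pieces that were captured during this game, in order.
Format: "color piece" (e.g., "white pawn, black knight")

Tracking captures:
  bxc4: captured white pawn

white pawn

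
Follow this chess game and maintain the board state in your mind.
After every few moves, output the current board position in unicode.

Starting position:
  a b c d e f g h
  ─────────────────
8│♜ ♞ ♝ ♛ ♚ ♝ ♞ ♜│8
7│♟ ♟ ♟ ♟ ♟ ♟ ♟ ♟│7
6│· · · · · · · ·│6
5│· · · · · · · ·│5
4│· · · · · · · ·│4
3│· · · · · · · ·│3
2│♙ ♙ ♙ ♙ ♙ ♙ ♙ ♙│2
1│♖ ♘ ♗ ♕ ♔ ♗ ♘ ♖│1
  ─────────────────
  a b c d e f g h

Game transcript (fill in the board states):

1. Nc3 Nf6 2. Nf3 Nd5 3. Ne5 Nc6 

  a b c d e f g h
  ─────────────────
8│♜ · ♝ ♛ ♚ ♝ · ♜│8
7│♟ ♟ ♟ ♟ ♟ ♟ ♟ ♟│7
6│· · ♞ · · · · ·│6
5│· · · ♞ ♘ · · ·│5
4│· · · · · · · ·│4
3│· · ♘ · · · · ·│3
2│♙ ♙ ♙ ♙ ♙ ♙ ♙ ♙│2
1│♖ · ♗ ♕ ♔ ♗ · ♖│1
  ─────────────────
  a b c d e f g h

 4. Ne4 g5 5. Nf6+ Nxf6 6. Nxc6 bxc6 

  a b c d e f g h
  ─────────────────
8│♜ · ♝ ♛ ♚ ♝ · ♜│8
7│♟ · ♟ ♟ ♟ ♟ · ♟│7
6│· · ♟ · · ♞ · ·│6
5│· · · · · · ♟ ·│5
4│· · · · · · · ·│4
3│· · · · · · · ·│3
2│♙ ♙ ♙ ♙ ♙ ♙ ♙ ♙│2
1│♖ · ♗ ♕ ♔ ♗ · ♖│1
  ─────────────────
  a b c d e f g h

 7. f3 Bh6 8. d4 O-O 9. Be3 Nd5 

  a b c d e f g h
  ─────────────────
8│♜ · ♝ ♛ · ♜ ♚ ·│8
7│♟ · ♟ ♟ ♟ ♟ · ♟│7
6│· · ♟ · · · · ♝│6
5│· · · ♞ · · ♟ ·│5
4│· · · ♙ · · · ·│4
3│· · · · ♗ ♙ · ·│3
2│♙ ♙ ♙ · ♙ · ♙ ♙│2
1│♖ · · ♕ ♔ ♗ · ♖│1
  ─────────────────
  a b c d e f g h

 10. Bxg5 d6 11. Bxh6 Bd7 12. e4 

  a b c d e f g h
  ─────────────────
8│♜ · · ♛ · ♜ ♚ ·│8
7│♟ · ♟ ♝ ♟ ♟ · ♟│7
6│· · ♟ ♟ · · · ♗│6
5│· · · ♞ · · · ·│5
4│· · · ♙ ♙ · · ·│4
3│· · · · · ♙ · ·│3
2│♙ ♙ ♙ · · · ♙ ♙│2
1│♖ · · ♕ ♔ ♗ · ♖│1
  ─────────────────
  a b c d e f g h


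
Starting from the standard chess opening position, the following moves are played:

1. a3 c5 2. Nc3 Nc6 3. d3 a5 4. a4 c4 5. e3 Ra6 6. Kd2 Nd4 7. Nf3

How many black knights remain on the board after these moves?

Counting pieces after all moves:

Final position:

  a b c d e f g h
  ─────────────────
8│· · ♝ ♛ ♚ ♝ ♞ ♜│8
7│· ♟ · ♟ ♟ ♟ ♟ ♟│7
6│♜ · · · · · · ·│6
5│♟ · · · · · · ·│5
4│♙ · ♟ ♞ · · · ·│4
3│· · ♘ ♙ ♙ ♘ · ·│3
2│· ♙ ♙ ♔ · ♙ ♙ ♙│2
1│♖ · ♗ ♕ · ♗ · ♖│1
  ─────────────────
  a b c d e f g h


2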